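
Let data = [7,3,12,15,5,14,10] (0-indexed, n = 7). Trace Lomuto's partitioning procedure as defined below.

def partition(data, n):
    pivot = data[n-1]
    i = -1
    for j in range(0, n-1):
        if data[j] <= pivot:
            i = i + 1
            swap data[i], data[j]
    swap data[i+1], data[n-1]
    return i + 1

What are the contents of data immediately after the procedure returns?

[7,3,5,10,12,14,15]

pivot = data[6] = 10; i = -1
j=0: data[0]=7 ≤ 10 → i=0, swap data[0],data[0] (no change) → [7,3,12,15,5,14,10]
j=1: data[1]=3 ≤ 10 → i=1, swap data[1],data[1] (no change) → [7,3,12,15,5,14,10]
j=2: data[2]=12 > 10 → no swap
j=3: data[3]=15 > 10 → no swap
j=4: data[4]=5 ≤ 10 → i=2, swap data[2],data[4] → [7,3,5,15,12,14,10]
j=5: data[5]=14 > 10 → no swap
final swap data[3],data[6] → [7,3,5,10,12,14,15]; return 3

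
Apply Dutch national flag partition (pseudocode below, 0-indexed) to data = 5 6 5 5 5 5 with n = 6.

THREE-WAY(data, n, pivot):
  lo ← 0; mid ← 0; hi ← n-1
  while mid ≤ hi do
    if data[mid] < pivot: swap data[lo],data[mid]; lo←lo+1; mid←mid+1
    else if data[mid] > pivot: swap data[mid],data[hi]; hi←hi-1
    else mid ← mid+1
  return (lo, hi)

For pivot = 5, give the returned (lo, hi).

(0, 4)

lo=0 mid=0 hi=5
5=5: mid=1
6>5: swap(1,5), hi=4 ⇒ 5 5 5 5 5 6
5=5: mid=2
5=5: mid=3
5=5: mid=4
5=5: mid=5
done. lo=0 hi=4; data=5 5 5 5 5 6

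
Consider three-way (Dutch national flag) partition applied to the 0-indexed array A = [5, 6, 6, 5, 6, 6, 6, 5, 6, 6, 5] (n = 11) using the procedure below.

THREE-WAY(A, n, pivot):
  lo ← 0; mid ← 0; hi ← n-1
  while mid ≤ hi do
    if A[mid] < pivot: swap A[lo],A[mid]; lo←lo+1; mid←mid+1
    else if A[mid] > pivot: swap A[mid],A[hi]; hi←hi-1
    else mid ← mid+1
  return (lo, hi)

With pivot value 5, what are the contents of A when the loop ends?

[5, 5, 5, 5, 6, 6, 6, 6, 6, 6, 6]

pivot = 5; lo=0, mid=0, hi=10
A[mid]=5=5: mid=1
A[mid]=6>5: swap A[1],A[10]; hi=9 → [5, 5, 6, 5, 6, 6, 6, 5, 6, 6, 6]
A[mid]=5=5: mid=2
A[mid]=6>5: swap A[2],A[9]; hi=8 → [5, 5, 6, 5, 6, 6, 6, 5, 6, 6, 6]
A[mid]=6>5: swap A[2],A[8]; hi=7 → [5, 5, 6, 5, 6, 6, 6, 5, 6, 6, 6]
A[mid]=6>5: swap A[2],A[7]; hi=6 → [5, 5, 5, 5, 6, 6, 6, 6, 6, 6, 6]
A[mid]=5=5: mid=3
A[mid]=5=5: mid=4
A[mid]=6>5: swap A[4],A[6]; hi=5 → [5, 5, 5, 5, 6, 6, 6, 6, 6, 6, 6]
A[mid]=6>5: swap A[4],A[5]; hi=4 → [5, 5, 5, 5, 6, 6, 6, 6, 6, 6, 6]
A[mid]=6>5: swap A[4],A[4]; hi=3 → [5, 5, 5, 5, 6, 6, 6, 6, 6, 6, 6]
end: lo=0, hi=3; A = [5, 5, 5, 5, 6, 6, 6, 6, 6, 6, 6]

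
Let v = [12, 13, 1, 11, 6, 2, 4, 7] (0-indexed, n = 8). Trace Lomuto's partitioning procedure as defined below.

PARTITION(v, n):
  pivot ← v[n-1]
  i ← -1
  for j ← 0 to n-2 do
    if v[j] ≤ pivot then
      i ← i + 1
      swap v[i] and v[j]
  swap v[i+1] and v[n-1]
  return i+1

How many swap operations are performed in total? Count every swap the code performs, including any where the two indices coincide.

5

pivot=7, i=-1
j=0: 12>7, skip
j=1: 13>7, skip
j=2: 1≤7, i=0, swap(0,2) ⇒ [1, 13, 12, 11, 6, 2, 4, 7]
j=3: 11>7, skip
j=4: 6≤7, i=1, swap(1,4) ⇒ [1, 6, 12, 11, 13, 2, 4, 7]
j=5: 2≤7, i=2, swap(2,5) ⇒ [1, 6, 2, 11, 13, 12, 4, 7]
j=6: 4≤7, i=3, swap(3,6) ⇒ [1, 6, 2, 4, 13, 12, 11, 7]
swap(4,7) ⇒ [1, 6, 2, 4, 7, 12, 11, 13]; return 4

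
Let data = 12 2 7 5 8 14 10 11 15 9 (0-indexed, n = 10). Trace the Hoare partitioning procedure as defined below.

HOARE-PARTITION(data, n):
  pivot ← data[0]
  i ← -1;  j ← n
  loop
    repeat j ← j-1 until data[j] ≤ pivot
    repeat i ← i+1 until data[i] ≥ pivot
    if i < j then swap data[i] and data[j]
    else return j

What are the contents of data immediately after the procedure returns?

pivot=12
j stops at 9 (9), i stops at 0 (12); swap ⇒ 9 2 7 5 8 14 10 11 15 12
j stops at 7 (11), i stops at 5 (14); swap ⇒ 9 2 7 5 8 11 10 14 15 12
j stops at 6, i stops at 7; i≥j ⇒ return 6. data=9 2 7 5 8 11 10 14 15 12

9 2 7 5 8 11 10 14 15 12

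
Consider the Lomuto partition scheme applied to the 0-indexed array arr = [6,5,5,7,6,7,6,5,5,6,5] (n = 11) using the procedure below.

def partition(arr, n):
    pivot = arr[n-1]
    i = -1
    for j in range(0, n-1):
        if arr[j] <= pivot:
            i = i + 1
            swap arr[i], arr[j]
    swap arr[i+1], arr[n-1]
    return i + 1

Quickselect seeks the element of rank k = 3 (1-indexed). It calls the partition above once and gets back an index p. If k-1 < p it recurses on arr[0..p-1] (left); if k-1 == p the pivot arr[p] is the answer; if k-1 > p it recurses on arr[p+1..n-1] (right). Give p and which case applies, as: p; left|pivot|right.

pivot = arr[10] = 5; i = -1
j=0: arr[0]=6 > 5 → no swap
j=1: arr[1]=5 ≤ 5 → i=0, swap arr[0],arr[1] → [5,6,5,7,6,7,6,5,5,6,5]
j=2: arr[2]=5 ≤ 5 → i=1, swap arr[1],arr[2] → [5,5,6,7,6,7,6,5,5,6,5]
j=3: arr[3]=7 > 5 → no swap
j=4: arr[4]=6 > 5 → no swap
j=5: arr[5]=7 > 5 → no swap
j=6: arr[6]=6 > 5 → no swap
j=7: arr[7]=5 ≤ 5 → i=2, swap arr[2],arr[7] → [5,5,5,7,6,7,6,6,5,6,5]
j=8: arr[8]=5 ≤ 5 → i=3, swap arr[3],arr[8] → [5,5,5,5,6,7,6,6,7,6,5]
j=9: arr[9]=6 > 5 → no swap
final swap arr[4],arr[10] → [5,5,5,5,5,7,6,6,7,6,6]; return 4
p = 4; k-1 = 2 < 4 ⇒ left

4; left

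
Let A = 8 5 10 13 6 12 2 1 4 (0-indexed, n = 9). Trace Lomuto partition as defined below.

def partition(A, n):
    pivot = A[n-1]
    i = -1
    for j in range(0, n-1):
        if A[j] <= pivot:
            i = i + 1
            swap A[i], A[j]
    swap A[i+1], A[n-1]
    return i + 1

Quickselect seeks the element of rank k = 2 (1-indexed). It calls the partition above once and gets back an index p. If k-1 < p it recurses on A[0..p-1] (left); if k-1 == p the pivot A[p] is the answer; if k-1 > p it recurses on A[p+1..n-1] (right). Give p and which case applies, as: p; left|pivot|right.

pivot = A[8] = 4; i = -1
j=0: A[0]=8 > 4 → no swap
j=1: A[1]=5 > 4 → no swap
j=2: A[2]=10 > 4 → no swap
j=3: A[3]=13 > 4 → no swap
j=4: A[4]=6 > 4 → no swap
j=5: A[5]=12 > 4 → no swap
j=6: A[6]=2 ≤ 4 → i=0, swap A[0],A[6] → 2 5 10 13 6 12 8 1 4
j=7: A[7]=1 ≤ 4 → i=1, swap A[1],A[7] → 2 1 10 13 6 12 8 5 4
final swap A[2],A[8] → 2 1 4 13 6 12 8 5 10; return 2
p = 2; k-1 = 1 < 2 ⇒ left

2; left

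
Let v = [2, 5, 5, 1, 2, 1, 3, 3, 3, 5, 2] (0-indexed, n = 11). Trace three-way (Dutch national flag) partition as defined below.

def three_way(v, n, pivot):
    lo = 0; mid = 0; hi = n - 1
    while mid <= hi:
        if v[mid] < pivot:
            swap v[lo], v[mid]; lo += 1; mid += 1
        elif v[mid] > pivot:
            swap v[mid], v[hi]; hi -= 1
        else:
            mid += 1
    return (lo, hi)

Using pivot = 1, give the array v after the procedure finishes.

lo=0 mid=0 hi=10
2>1: swap(0,10), hi=9 ⇒ [2, 5, 5, 1, 2, 1, 3, 3, 3, 5, 2]
2>1: swap(0,9), hi=8 ⇒ [5, 5, 5, 1, 2, 1, 3, 3, 3, 2, 2]
5>1: swap(0,8), hi=7 ⇒ [3, 5, 5, 1, 2, 1, 3, 3, 5, 2, 2]
3>1: swap(0,7), hi=6 ⇒ [3, 5, 5, 1, 2, 1, 3, 3, 5, 2, 2]
3>1: swap(0,6), hi=5 ⇒ [3, 5, 5, 1, 2, 1, 3, 3, 5, 2, 2]
3>1: swap(0,5), hi=4 ⇒ [1, 5, 5, 1, 2, 3, 3, 3, 5, 2, 2]
1=1: mid=1
5>1: swap(1,4), hi=3 ⇒ [1, 2, 5, 1, 5, 3, 3, 3, 5, 2, 2]
2>1: swap(1,3), hi=2 ⇒ [1, 1, 5, 2, 5, 3, 3, 3, 5, 2, 2]
1=1: mid=2
5>1: swap(2,2), hi=1 ⇒ [1, 1, 5, 2, 5, 3, 3, 3, 5, 2, 2]
done. lo=0 hi=1; v=[1, 1, 5, 2, 5, 3, 3, 3, 5, 2, 2]

[1, 1, 5, 2, 5, 3, 3, 3, 5, 2, 2]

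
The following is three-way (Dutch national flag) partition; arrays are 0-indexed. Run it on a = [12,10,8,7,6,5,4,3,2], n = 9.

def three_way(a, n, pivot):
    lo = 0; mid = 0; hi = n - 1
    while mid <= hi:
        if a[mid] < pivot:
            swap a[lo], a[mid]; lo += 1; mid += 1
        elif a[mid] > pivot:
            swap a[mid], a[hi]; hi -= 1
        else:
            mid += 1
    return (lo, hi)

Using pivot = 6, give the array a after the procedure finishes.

[2,3,4,5,6,7,8,10,12]

lo=0 mid=0 hi=8
12>6: swap(0,8), hi=7 ⇒ [2,10,8,7,6,5,4,3,12]
2<6: swap(0,0), lo=1 mid=1 ⇒ [2,10,8,7,6,5,4,3,12]
10>6: swap(1,7), hi=6 ⇒ [2,3,8,7,6,5,4,10,12]
3<6: swap(1,1), lo=2 mid=2 ⇒ [2,3,8,7,6,5,4,10,12]
8>6: swap(2,6), hi=5 ⇒ [2,3,4,7,6,5,8,10,12]
4<6: swap(2,2), lo=3 mid=3 ⇒ [2,3,4,7,6,5,8,10,12]
7>6: swap(3,5), hi=4 ⇒ [2,3,4,5,6,7,8,10,12]
5<6: swap(3,3), lo=4 mid=4 ⇒ [2,3,4,5,6,7,8,10,12]
6=6: mid=5
done. lo=4 hi=4; a=[2,3,4,5,6,7,8,10,12]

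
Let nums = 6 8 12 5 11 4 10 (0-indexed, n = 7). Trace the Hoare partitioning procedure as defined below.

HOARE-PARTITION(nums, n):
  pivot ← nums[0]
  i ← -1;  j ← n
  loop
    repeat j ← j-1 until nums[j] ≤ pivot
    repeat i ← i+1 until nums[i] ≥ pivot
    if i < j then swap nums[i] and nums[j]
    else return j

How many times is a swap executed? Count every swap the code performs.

pivot = nums[0] = 6; i = -1, j = 7
j→5 (nums[5]=4≤6), i→0 (nums[0]=6≥6); i<j, swap → 4 8 12 5 11 6 10
j→3 (nums[3]=5≤6), i→1 (nums[1]=8≥6); i<j, swap → 4 5 12 8 11 6 10
j→1, i→2; i≥j, return j=1. nums = 4 5 12 8 11 6 10

2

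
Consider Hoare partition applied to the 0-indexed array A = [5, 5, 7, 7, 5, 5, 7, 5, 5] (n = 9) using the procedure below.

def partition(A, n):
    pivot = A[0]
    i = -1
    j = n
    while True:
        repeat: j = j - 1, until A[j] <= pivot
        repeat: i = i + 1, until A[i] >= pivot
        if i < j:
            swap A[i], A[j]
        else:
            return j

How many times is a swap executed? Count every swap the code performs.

4

pivot = A[0] = 5; i = -1, j = 9
j→8 (A[8]=5≤5), i→0 (A[0]=5≥5); i<j, swap → [5, 5, 7, 7, 5, 5, 7, 5, 5]
j→7 (A[7]=5≤5), i→1 (A[1]=5≥5); i<j, swap → [5, 5, 7, 7, 5, 5, 7, 5, 5]
j→5 (A[5]=5≤5), i→2 (A[2]=7≥5); i<j, swap → [5, 5, 5, 7, 5, 7, 7, 5, 5]
j→4 (A[4]=5≤5), i→3 (A[3]=7≥5); i<j, swap → [5, 5, 5, 5, 7, 7, 7, 5, 5]
j→3, i→4; i≥j, return j=3. A = [5, 5, 5, 5, 7, 7, 7, 5, 5]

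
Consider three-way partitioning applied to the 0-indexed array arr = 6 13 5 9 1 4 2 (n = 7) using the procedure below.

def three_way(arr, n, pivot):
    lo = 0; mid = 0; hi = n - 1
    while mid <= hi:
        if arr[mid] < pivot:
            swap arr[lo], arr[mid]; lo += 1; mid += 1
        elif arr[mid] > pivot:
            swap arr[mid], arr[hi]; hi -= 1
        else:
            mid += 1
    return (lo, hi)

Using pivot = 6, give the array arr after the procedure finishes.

lo=0 mid=0 hi=6
6=6: mid=1
13>6: swap(1,6), hi=5 ⇒ 6 2 5 9 1 4 13
2<6: swap(0,1), lo=1 mid=2 ⇒ 2 6 5 9 1 4 13
5<6: swap(1,2), lo=2 mid=3 ⇒ 2 5 6 9 1 4 13
9>6: swap(3,5), hi=4 ⇒ 2 5 6 4 1 9 13
4<6: swap(2,3), lo=3 mid=4 ⇒ 2 5 4 6 1 9 13
1<6: swap(3,4), lo=4 mid=5 ⇒ 2 5 4 1 6 9 13
done. lo=4 hi=4; arr=2 5 4 1 6 9 13

2 5 4 1 6 9 13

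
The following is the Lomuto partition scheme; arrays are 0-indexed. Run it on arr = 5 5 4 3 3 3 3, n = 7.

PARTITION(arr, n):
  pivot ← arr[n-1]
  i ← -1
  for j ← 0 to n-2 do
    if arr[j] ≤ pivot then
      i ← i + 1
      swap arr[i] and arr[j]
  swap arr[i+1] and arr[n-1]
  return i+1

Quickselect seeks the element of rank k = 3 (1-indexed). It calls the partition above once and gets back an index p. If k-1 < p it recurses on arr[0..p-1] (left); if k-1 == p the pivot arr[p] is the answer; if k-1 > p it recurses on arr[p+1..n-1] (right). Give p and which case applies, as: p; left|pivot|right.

3; left

pivot=3, i=-1
j=0: 5>3, skip
j=1: 5>3, skip
j=2: 4>3, skip
j=3: 3≤3, i=0, swap(0,3) ⇒ 3 5 4 5 3 3 3
j=4: 3≤3, i=1, swap(1,4) ⇒ 3 3 4 5 5 3 3
j=5: 3≤3, i=2, swap(2,5) ⇒ 3 3 3 5 5 4 3
swap(3,6) ⇒ 3 3 3 3 5 4 5; return 3
p = 3; k-1 = 2 < 3 ⇒ left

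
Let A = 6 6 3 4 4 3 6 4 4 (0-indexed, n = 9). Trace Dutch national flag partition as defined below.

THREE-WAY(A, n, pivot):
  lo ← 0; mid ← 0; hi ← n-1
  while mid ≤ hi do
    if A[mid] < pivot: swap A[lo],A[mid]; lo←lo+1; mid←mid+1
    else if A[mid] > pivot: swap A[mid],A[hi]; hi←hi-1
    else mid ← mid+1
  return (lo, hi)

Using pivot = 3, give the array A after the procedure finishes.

pivot = 3; lo=0, mid=0, hi=8
A[mid]=6>3: swap A[0],A[8]; hi=7 → 4 6 3 4 4 3 6 4 6
A[mid]=4>3: swap A[0],A[7]; hi=6 → 4 6 3 4 4 3 6 4 6
A[mid]=4>3: swap A[0],A[6]; hi=5 → 6 6 3 4 4 3 4 4 6
A[mid]=6>3: swap A[0],A[5]; hi=4 → 3 6 3 4 4 6 4 4 6
A[mid]=3=3: mid=1
A[mid]=6>3: swap A[1],A[4]; hi=3 → 3 4 3 4 6 6 4 4 6
A[mid]=4>3: swap A[1],A[3]; hi=2 → 3 4 3 4 6 6 4 4 6
A[mid]=4>3: swap A[1],A[2]; hi=1 → 3 3 4 4 6 6 4 4 6
A[mid]=3=3: mid=2
end: lo=0, hi=1; A = 3 3 4 4 6 6 4 4 6

3 3 4 4 6 6 4 4 6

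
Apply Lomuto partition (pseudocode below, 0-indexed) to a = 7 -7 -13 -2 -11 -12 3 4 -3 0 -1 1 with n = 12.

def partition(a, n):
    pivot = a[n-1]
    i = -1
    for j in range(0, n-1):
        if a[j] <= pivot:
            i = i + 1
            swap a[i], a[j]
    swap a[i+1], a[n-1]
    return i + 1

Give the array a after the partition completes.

pivot = a[11] = 1; i = -1
j=0: a[0]=7 > 1 → no swap
j=1: a[1]=-7 ≤ 1 → i=0, swap a[0],a[1] → -7 7 -13 -2 -11 -12 3 4 -3 0 -1 1
j=2: a[2]=-13 ≤ 1 → i=1, swap a[1],a[2] → -7 -13 7 -2 -11 -12 3 4 -3 0 -1 1
j=3: a[3]=-2 ≤ 1 → i=2, swap a[2],a[3] → -7 -13 -2 7 -11 -12 3 4 -3 0 -1 1
j=4: a[4]=-11 ≤ 1 → i=3, swap a[3],a[4] → -7 -13 -2 -11 7 -12 3 4 -3 0 -1 1
j=5: a[5]=-12 ≤ 1 → i=4, swap a[4],a[5] → -7 -13 -2 -11 -12 7 3 4 -3 0 -1 1
j=6: a[6]=3 > 1 → no swap
j=7: a[7]=4 > 1 → no swap
j=8: a[8]=-3 ≤ 1 → i=5, swap a[5],a[8] → -7 -13 -2 -11 -12 -3 3 4 7 0 -1 1
j=9: a[9]=0 ≤ 1 → i=6, swap a[6],a[9] → -7 -13 -2 -11 -12 -3 0 4 7 3 -1 1
j=10: a[10]=-1 ≤ 1 → i=7, swap a[7],a[10] → -7 -13 -2 -11 -12 -3 0 -1 7 3 4 1
final swap a[8],a[11] → -7 -13 -2 -11 -12 -3 0 -1 1 3 4 7; return 8

-7 -13 -2 -11 -12 -3 0 -1 1 3 4 7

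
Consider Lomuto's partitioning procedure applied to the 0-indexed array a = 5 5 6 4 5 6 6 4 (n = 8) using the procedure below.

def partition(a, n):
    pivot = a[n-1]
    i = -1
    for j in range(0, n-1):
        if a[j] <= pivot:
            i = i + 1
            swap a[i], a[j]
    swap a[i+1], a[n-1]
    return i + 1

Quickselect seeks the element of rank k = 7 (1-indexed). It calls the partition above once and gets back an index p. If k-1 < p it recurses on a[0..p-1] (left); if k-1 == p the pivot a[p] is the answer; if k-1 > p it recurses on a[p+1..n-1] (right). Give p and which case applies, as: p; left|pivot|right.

1; right

pivot = a[7] = 4; i = -1
j=0: a[0]=5 > 4 → no swap
j=1: a[1]=5 > 4 → no swap
j=2: a[2]=6 > 4 → no swap
j=3: a[3]=4 ≤ 4 → i=0, swap a[0],a[3] → 4 5 6 5 5 6 6 4
j=4: a[4]=5 > 4 → no swap
j=5: a[5]=6 > 4 → no swap
j=6: a[6]=6 > 4 → no swap
final swap a[1],a[7] → 4 4 6 5 5 6 6 5; return 1
p = 1; k-1 = 6 > 1 ⇒ right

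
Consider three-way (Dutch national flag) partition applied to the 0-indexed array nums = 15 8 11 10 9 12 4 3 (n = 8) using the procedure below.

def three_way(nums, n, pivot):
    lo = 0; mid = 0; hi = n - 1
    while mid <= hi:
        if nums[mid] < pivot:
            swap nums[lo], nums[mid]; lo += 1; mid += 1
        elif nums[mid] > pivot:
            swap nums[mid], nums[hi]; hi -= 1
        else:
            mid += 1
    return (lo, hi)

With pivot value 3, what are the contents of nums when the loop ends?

3 11 10 9 12 4 8 15

lo=0 mid=0 hi=7
15>3: swap(0,7), hi=6 ⇒ 3 8 11 10 9 12 4 15
3=3: mid=1
8>3: swap(1,6), hi=5 ⇒ 3 4 11 10 9 12 8 15
4>3: swap(1,5), hi=4 ⇒ 3 12 11 10 9 4 8 15
12>3: swap(1,4), hi=3 ⇒ 3 9 11 10 12 4 8 15
9>3: swap(1,3), hi=2 ⇒ 3 10 11 9 12 4 8 15
10>3: swap(1,2), hi=1 ⇒ 3 11 10 9 12 4 8 15
11>3: swap(1,1), hi=0 ⇒ 3 11 10 9 12 4 8 15
done. lo=0 hi=0; nums=3 11 10 9 12 4 8 15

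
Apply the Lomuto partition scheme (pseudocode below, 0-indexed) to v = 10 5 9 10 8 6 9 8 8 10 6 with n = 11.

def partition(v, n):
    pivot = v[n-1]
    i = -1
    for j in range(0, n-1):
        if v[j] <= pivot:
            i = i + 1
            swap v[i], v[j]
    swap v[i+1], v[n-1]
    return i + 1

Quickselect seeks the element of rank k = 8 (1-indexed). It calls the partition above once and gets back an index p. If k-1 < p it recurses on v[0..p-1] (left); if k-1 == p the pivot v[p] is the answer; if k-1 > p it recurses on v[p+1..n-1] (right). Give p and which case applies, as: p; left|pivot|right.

pivot = v[10] = 6; i = -1
j=0: v[0]=10 > 6 → no swap
j=1: v[1]=5 ≤ 6 → i=0, swap v[0],v[1] → 5 10 9 10 8 6 9 8 8 10 6
j=2: v[2]=9 > 6 → no swap
j=3: v[3]=10 > 6 → no swap
j=4: v[4]=8 > 6 → no swap
j=5: v[5]=6 ≤ 6 → i=1, swap v[1],v[5] → 5 6 9 10 8 10 9 8 8 10 6
j=6: v[6]=9 > 6 → no swap
j=7: v[7]=8 > 6 → no swap
j=8: v[8]=8 > 6 → no swap
j=9: v[9]=10 > 6 → no swap
final swap v[2],v[10] → 5 6 6 10 8 10 9 8 8 10 9; return 2
p = 2; k-1 = 7 > 2 ⇒ right

2; right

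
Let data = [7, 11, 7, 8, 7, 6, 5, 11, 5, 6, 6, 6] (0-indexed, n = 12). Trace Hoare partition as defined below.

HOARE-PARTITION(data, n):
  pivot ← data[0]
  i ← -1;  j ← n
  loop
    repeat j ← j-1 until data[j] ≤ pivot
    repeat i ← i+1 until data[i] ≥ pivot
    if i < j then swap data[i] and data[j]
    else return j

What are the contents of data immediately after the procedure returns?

[6, 6, 6, 5, 5, 6, 7, 11, 8, 7, 11, 7]

pivot = data[0] = 7; i = -1, j = 12
j→11 (data[11]=6≤7), i→0 (data[0]=7≥7); i<j, swap → [6, 11, 7, 8, 7, 6, 5, 11, 5, 6, 6, 7]
j→10 (data[10]=6≤7), i→1 (data[1]=11≥7); i<j, swap → [6, 6, 7, 8, 7, 6, 5, 11, 5, 6, 11, 7]
j→9 (data[9]=6≤7), i→2 (data[2]=7≥7); i<j, swap → [6, 6, 6, 8, 7, 6, 5, 11, 5, 7, 11, 7]
j→8 (data[8]=5≤7), i→3 (data[3]=8≥7); i<j, swap → [6, 6, 6, 5, 7, 6, 5, 11, 8, 7, 11, 7]
j→6 (data[6]=5≤7), i→4 (data[4]=7≥7); i<j, swap → [6, 6, 6, 5, 5, 6, 7, 11, 8, 7, 11, 7]
j→5, i→6; i≥j, return j=5. data = [6, 6, 6, 5, 5, 6, 7, 11, 8, 7, 11, 7]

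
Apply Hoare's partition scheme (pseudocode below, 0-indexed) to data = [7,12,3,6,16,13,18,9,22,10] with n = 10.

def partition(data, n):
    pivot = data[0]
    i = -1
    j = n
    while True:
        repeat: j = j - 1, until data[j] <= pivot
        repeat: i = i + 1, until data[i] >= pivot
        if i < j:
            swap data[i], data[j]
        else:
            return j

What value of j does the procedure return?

1

pivot=7
j stops at 3 (6), i stops at 0 (7); swap ⇒ [6,12,3,7,16,13,18,9,22,10]
j stops at 2 (3), i stops at 1 (12); swap ⇒ [6,3,12,7,16,13,18,9,22,10]
j stops at 1, i stops at 2; i≥j ⇒ return 1. data=[6,3,12,7,16,13,18,9,22,10]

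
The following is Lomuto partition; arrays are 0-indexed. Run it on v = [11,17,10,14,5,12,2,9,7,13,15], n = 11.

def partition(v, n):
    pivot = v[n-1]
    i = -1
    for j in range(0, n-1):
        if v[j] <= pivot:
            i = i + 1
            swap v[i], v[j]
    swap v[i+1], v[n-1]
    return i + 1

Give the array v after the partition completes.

pivot=15, i=-1
j=0: 11≤15, i=0, swap(0,0) ⇒ [11,17,10,14,5,12,2,9,7,13,15]
j=1: 17>15, skip
j=2: 10≤15, i=1, swap(1,2) ⇒ [11,10,17,14,5,12,2,9,7,13,15]
j=3: 14≤15, i=2, swap(2,3) ⇒ [11,10,14,17,5,12,2,9,7,13,15]
j=4: 5≤15, i=3, swap(3,4) ⇒ [11,10,14,5,17,12,2,9,7,13,15]
j=5: 12≤15, i=4, swap(4,5) ⇒ [11,10,14,5,12,17,2,9,7,13,15]
j=6: 2≤15, i=5, swap(5,6) ⇒ [11,10,14,5,12,2,17,9,7,13,15]
j=7: 9≤15, i=6, swap(6,7) ⇒ [11,10,14,5,12,2,9,17,7,13,15]
j=8: 7≤15, i=7, swap(7,8) ⇒ [11,10,14,5,12,2,9,7,17,13,15]
j=9: 13≤15, i=8, swap(8,9) ⇒ [11,10,14,5,12,2,9,7,13,17,15]
swap(9,10) ⇒ [11,10,14,5,12,2,9,7,13,15,17]; return 9

[11,10,14,5,12,2,9,7,13,15,17]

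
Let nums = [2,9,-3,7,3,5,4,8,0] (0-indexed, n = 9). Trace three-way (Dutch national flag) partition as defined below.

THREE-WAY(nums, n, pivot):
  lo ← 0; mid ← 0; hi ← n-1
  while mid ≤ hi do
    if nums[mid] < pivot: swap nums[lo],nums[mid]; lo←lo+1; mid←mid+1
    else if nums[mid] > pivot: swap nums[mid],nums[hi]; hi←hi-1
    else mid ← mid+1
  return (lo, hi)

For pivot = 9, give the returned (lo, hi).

lo=0 mid=0 hi=8
2<9: swap(0,0), lo=1 mid=1 ⇒ [2,9,-3,7,3,5,4,8,0]
9=9: mid=2
-3<9: swap(1,2), lo=2 mid=3 ⇒ [2,-3,9,7,3,5,4,8,0]
7<9: swap(2,3), lo=3 mid=4 ⇒ [2,-3,7,9,3,5,4,8,0]
3<9: swap(3,4), lo=4 mid=5 ⇒ [2,-3,7,3,9,5,4,8,0]
5<9: swap(4,5), lo=5 mid=6 ⇒ [2,-3,7,3,5,9,4,8,0]
4<9: swap(5,6), lo=6 mid=7 ⇒ [2,-3,7,3,5,4,9,8,0]
8<9: swap(6,7), lo=7 mid=8 ⇒ [2,-3,7,3,5,4,8,9,0]
0<9: swap(7,8), lo=8 mid=9 ⇒ [2,-3,7,3,5,4,8,0,9]
done. lo=8 hi=8; nums=[2,-3,7,3,5,4,8,0,9]

(8, 8)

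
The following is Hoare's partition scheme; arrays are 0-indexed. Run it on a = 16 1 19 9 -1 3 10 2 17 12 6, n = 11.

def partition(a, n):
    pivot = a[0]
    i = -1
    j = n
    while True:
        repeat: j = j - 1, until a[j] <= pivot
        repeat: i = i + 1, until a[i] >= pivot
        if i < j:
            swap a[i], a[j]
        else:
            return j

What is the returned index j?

7

pivot = a[0] = 16; i = -1, j = 11
j→10 (a[10]=6≤16), i→0 (a[0]=16≥16); i<j, swap → 6 1 19 9 -1 3 10 2 17 12 16
j→9 (a[9]=12≤16), i→2 (a[2]=19≥16); i<j, swap → 6 1 12 9 -1 3 10 2 17 19 16
j→7, i→8; i≥j, return j=7. a = 6 1 12 9 -1 3 10 2 17 19 16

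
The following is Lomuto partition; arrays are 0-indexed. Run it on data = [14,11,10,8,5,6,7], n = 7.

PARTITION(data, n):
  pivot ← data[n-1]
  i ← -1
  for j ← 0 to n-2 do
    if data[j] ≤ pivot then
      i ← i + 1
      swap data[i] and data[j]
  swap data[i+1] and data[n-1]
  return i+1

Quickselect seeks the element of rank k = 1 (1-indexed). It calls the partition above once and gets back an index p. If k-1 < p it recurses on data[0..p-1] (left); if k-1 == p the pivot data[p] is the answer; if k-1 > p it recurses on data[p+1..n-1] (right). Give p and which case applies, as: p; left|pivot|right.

2; left

pivot=7, i=-1
j=0: 14>7, skip
j=1: 11>7, skip
j=2: 10>7, skip
j=3: 8>7, skip
j=4: 5≤7, i=0, swap(0,4) ⇒ [5,11,10,8,14,6,7]
j=5: 6≤7, i=1, swap(1,5) ⇒ [5,6,10,8,14,11,7]
swap(2,6) ⇒ [5,6,7,8,14,11,10]; return 2
p = 2; k-1 = 0 < 2 ⇒ left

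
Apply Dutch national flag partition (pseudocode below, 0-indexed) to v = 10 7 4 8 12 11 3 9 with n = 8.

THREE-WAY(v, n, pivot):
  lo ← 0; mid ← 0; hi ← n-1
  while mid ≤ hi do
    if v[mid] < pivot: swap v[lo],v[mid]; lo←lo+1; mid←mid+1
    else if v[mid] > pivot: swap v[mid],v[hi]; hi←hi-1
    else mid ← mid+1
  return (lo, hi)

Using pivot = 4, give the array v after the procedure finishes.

pivot = 4; lo=0, mid=0, hi=7
v[mid]=10>4: swap v[0],v[7]; hi=6 → 9 7 4 8 12 11 3 10
v[mid]=9>4: swap v[0],v[6]; hi=5 → 3 7 4 8 12 11 9 10
v[mid]=3<4: swap v[0],v[0]; lo=1,mid=1 → 3 7 4 8 12 11 9 10
v[mid]=7>4: swap v[1],v[5]; hi=4 → 3 11 4 8 12 7 9 10
v[mid]=11>4: swap v[1],v[4]; hi=3 → 3 12 4 8 11 7 9 10
v[mid]=12>4: swap v[1],v[3]; hi=2 → 3 8 4 12 11 7 9 10
v[mid]=8>4: swap v[1],v[2]; hi=1 → 3 4 8 12 11 7 9 10
v[mid]=4=4: mid=2
end: lo=1, hi=1; v = 3 4 8 12 11 7 9 10

3 4 8 12 11 7 9 10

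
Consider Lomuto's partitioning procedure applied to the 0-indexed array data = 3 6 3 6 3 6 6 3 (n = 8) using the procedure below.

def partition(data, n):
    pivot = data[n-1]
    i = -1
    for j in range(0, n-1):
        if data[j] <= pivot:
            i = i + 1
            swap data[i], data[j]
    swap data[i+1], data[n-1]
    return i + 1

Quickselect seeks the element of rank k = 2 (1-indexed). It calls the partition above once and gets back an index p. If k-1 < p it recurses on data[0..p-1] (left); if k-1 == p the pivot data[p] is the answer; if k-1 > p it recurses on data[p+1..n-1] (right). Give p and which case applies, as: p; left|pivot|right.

3; left

pivot = data[7] = 3; i = -1
j=0: data[0]=3 ≤ 3 → i=0, swap data[0],data[0] (no change) → 3 6 3 6 3 6 6 3
j=1: data[1]=6 > 3 → no swap
j=2: data[2]=3 ≤ 3 → i=1, swap data[1],data[2] → 3 3 6 6 3 6 6 3
j=3: data[3]=6 > 3 → no swap
j=4: data[4]=3 ≤ 3 → i=2, swap data[2],data[4] → 3 3 3 6 6 6 6 3
j=5: data[5]=6 > 3 → no swap
j=6: data[6]=6 > 3 → no swap
final swap data[3],data[7] → 3 3 3 3 6 6 6 6; return 3
p = 3; k-1 = 1 < 3 ⇒ left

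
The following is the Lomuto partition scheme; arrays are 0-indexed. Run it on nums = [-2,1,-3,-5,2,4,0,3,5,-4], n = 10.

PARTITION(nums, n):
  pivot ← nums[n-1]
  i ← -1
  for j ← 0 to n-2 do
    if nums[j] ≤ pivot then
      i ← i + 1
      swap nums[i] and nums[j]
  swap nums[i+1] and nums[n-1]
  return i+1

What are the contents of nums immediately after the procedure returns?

[-5,-4,-3,-2,2,4,0,3,5,1]

pivot = nums[9] = -4; i = -1
j=0: nums[0]=-2 > -4 → no swap
j=1: nums[1]=1 > -4 → no swap
j=2: nums[2]=-3 > -4 → no swap
j=3: nums[3]=-5 ≤ -4 → i=0, swap nums[0],nums[3] → [-5,1,-3,-2,2,4,0,3,5,-4]
j=4: nums[4]=2 > -4 → no swap
j=5: nums[5]=4 > -4 → no swap
j=6: nums[6]=0 > -4 → no swap
j=7: nums[7]=3 > -4 → no swap
j=8: nums[8]=5 > -4 → no swap
final swap nums[1],nums[9] → [-5,-4,-3,-2,2,4,0,3,5,1]; return 1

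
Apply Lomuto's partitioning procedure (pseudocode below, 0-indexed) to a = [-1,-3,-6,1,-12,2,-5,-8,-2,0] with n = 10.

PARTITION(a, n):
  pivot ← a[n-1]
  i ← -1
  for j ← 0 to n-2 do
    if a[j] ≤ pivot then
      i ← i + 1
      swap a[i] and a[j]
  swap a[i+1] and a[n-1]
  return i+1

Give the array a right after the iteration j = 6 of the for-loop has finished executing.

[-1,-3,-6,-12,-5,2,1,-8,-2,0]

pivot=0, i=-1
j=0: -1≤0, i=0, swap(0,0) ⇒ [-1,-3,-6,1,-12,2,-5,-8,-2,0]
j=1: -3≤0, i=1, swap(1,1) ⇒ [-1,-3,-6,1,-12,2,-5,-8,-2,0]
j=2: -6≤0, i=2, swap(2,2) ⇒ [-1,-3,-6,1,-12,2,-5,-8,-2,0]
j=3: 1>0, skip
j=4: -12≤0, i=3, swap(3,4) ⇒ [-1,-3,-6,-12,1,2,-5,-8,-2,0]
j=5: 2>0, skip
j=6: -5≤0, i=4, swap(4,6) ⇒ [-1,-3,-6,-12,-5,2,1,-8,-2,0]
(after j=6) a = [-1,-3,-6,-12,-5,2,1,-8,-2,0]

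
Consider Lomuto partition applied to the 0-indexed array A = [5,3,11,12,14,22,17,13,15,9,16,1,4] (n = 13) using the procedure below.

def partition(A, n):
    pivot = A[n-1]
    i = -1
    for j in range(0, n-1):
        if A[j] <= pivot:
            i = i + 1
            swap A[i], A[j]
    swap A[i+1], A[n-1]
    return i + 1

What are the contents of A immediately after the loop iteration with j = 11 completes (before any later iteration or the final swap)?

[3,1,11,12,14,22,17,13,15,9,16,5,4]

pivot=4, i=-1
j=0: 5>4, skip
j=1: 3≤4, i=0, swap(0,1) ⇒ [3,5,11,12,14,22,17,13,15,9,16,1,4]
j=2: 11>4, skip
j=3: 12>4, skip
j=4: 14>4, skip
j=5: 22>4, skip
j=6: 17>4, skip
j=7: 13>4, skip
j=8: 15>4, skip
j=9: 9>4, skip
j=10: 16>4, skip
j=11: 1≤4, i=1, swap(1,11) ⇒ [3,1,11,12,14,22,17,13,15,9,16,5,4]
(after j=11) A = [3,1,11,12,14,22,17,13,15,9,16,5,4]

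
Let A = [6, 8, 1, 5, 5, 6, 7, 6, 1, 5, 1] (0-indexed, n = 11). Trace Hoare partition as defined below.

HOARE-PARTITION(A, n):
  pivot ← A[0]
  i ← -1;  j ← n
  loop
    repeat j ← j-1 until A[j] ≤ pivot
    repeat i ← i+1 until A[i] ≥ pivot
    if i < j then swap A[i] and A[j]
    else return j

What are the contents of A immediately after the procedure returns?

[1, 5, 1, 5, 5, 1, 6, 7, 6, 8, 6]

pivot=6
j stops at 10 (1), i stops at 0 (6); swap ⇒ [1, 8, 1, 5, 5, 6, 7, 6, 1, 5, 6]
j stops at 9 (5), i stops at 1 (8); swap ⇒ [1, 5, 1, 5, 5, 6, 7, 6, 1, 8, 6]
j stops at 8 (1), i stops at 5 (6); swap ⇒ [1, 5, 1, 5, 5, 1, 7, 6, 6, 8, 6]
j stops at 7 (6), i stops at 6 (7); swap ⇒ [1, 5, 1, 5, 5, 1, 6, 7, 6, 8, 6]
j stops at 6, i stops at 7; i≥j ⇒ return 6. A=[1, 5, 1, 5, 5, 1, 6, 7, 6, 8, 6]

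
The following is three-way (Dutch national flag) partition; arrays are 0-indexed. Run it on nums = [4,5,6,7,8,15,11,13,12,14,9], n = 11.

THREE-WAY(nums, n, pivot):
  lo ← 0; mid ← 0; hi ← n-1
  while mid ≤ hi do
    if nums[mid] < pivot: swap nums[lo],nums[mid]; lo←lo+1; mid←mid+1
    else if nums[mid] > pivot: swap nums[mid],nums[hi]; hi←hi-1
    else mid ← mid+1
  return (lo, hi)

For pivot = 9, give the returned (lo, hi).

(5, 5)

pivot = 9; lo=0, mid=0, hi=10
nums[mid]=4<9: swap nums[0],nums[0]; lo=1,mid=1 → [4,5,6,7,8,15,11,13,12,14,9]
nums[mid]=5<9: swap nums[1],nums[1]; lo=2,mid=2 → [4,5,6,7,8,15,11,13,12,14,9]
nums[mid]=6<9: swap nums[2],nums[2]; lo=3,mid=3 → [4,5,6,7,8,15,11,13,12,14,9]
nums[mid]=7<9: swap nums[3],nums[3]; lo=4,mid=4 → [4,5,6,7,8,15,11,13,12,14,9]
nums[mid]=8<9: swap nums[4],nums[4]; lo=5,mid=5 → [4,5,6,7,8,15,11,13,12,14,9]
nums[mid]=15>9: swap nums[5],nums[10]; hi=9 → [4,5,6,7,8,9,11,13,12,14,15]
nums[mid]=9=9: mid=6
nums[mid]=11>9: swap nums[6],nums[9]; hi=8 → [4,5,6,7,8,9,14,13,12,11,15]
nums[mid]=14>9: swap nums[6],nums[8]; hi=7 → [4,5,6,7,8,9,12,13,14,11,15]
nums[mid]=12>9: swap nums[6],nums[7]; hi=6 → [4,5,6,7,8,9,13,12,14,11,15]
nums[mid]=13>9: swap nums[6],nums[6]; hi=5 → [4,5,6,7,8,9,13,12,14,11,15]
end: lo=5, hi=5; nums = [4,5,6,7,8,9,13,12,14,11,15]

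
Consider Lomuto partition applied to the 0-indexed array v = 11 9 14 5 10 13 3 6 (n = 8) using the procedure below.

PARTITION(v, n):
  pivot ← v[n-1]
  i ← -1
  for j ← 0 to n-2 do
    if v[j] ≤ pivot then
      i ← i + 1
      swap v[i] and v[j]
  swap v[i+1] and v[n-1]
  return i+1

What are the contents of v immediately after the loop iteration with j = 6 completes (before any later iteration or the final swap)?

pivot = v[7] = 6; i = -1
j=0: v[0]=11 > 6 → no swap
j=1: v[1]=9 > 6 → no swap
j=2: v[2]=14 > 6 → no swap
j=3: v[3]=5 ≤ 6 → i=0, swap v[0],v[3] → 5 9 14 11 10 13 3 6
j=4: v[4]=10 > 6 → no swap
j=5: v[5]=13 > 6 → no swap
j=6: v[6]=3 ≤ 6 → i=1, swap v[1],v[6] → 5 3 14 11 10 13 9 6
(after j=6) v = 5 3 14 11 10 13 9 6

5 3 14 11 10 13 9 6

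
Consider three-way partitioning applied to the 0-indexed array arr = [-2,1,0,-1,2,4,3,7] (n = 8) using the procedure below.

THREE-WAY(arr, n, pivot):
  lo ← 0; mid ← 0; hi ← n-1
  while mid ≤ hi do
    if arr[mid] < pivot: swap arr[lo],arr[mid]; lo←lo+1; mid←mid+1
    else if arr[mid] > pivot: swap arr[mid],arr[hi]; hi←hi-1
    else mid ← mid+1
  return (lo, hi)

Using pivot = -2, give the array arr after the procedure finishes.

pivot = -2; lo=0, mid=0, hi=7
arr[mid]=-2=-2: mid=1
arr[mid]=1>-2: swap arr[1],arr[7]; hi=6 → [-2,7,0,-1,2,4,3,1]
arr[mid]=7>-2: swap arr[1],arr[6]; hi=5 → [-2,3,0,-1,2,4,7,1]
arr[mid]=3>-2: swap arr[1],arr[5]; hi=4 → [-2,4,0,-1,2,3,7,1]
arr[mid]=4>-2: swap arr[1],arr[4]; hi=3 → [-2,2,0,-1,4,3,7,1]
arr[mid]=2>-2: swap arr[1],arr[3]; hi=2 → [-2,-1,0,2,4,3,7,1]
arr[mid]=-1>-2: swap arr[1],arr[2]; hi=1 → [-2,0,-1,2,4,3,7,1]
arr[mid]=0>-2: swap arr[1],arr[1]; hi=0 → [-2,0,-1,2,4,3,7,1]
end: lo=0, hi=0; arr = [-2,0,-1,2,4,3,7,1]

[-2,0,-1,2,4,3,7,1]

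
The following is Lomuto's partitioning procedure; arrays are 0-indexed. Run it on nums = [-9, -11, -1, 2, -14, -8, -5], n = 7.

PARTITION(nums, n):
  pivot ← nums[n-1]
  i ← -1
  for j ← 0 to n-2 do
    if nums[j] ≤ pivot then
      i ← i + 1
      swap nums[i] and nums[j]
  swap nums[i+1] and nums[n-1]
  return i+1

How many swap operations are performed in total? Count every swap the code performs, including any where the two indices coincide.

pivot=-5, i=-1
j=0: -9≤-5, i=0, swap(0,0) ⇒ [-9, -11, -1, 2, -14, -8, -5]
j=1: -11≤-5, i=1, swap(1,1) ⇒ [-9, -11, -1, 2, -14, -8, -5]
j=2: -1>-5, skip
j=3: 2>-5, skip
j=4: -14≤-5, i=2, swap(2,4) ⇒ [-9, -11, -14, 2, -1, -8, -5]
j=5: -8≤-5, i=3, swap(3,5) ⇒ [-9, -11, -14, -8, -1, 2, -5]
swap(4,6) ⇒ [-9, -11, -14, -8, -5, 2, -1]; return 4

5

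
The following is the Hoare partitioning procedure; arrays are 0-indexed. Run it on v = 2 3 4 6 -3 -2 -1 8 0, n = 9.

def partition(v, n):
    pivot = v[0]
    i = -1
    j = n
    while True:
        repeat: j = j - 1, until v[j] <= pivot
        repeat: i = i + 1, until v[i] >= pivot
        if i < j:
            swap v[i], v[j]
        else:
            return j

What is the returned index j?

pivot=2
j stops at 8 (0), i stops at 0 (2); swap ⇒ 0 3 4 6 -3 -2 -1 8 2
j stops at 6 (-1), i stops at 1 (3); swap ⇒ 0 -1 4 6 -3 -2 3 8 2
j stops at 5 (-2), i stops at 2 (4); swap ⇒ 0 -1 -2 6 -3 4 3 8 2
j stops at 4 (-3), i stops at 3 (6); swap ⇒ 0 -1 -2 -3 6 4 3 8 2
j stops at 3, i stops at 4; i≥j ⇒ return 3. v=0 -1 -2 -3 6 4 3 8 2

3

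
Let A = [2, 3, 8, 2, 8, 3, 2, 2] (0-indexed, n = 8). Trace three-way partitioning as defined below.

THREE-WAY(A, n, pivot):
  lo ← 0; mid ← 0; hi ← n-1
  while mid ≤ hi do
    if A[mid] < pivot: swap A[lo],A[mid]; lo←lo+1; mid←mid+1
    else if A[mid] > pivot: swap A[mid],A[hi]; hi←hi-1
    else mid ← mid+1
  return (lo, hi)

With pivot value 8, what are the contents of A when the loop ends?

pivot = 8; lo=0, mid=0, hi=7
A[mid]=2<8: swap A[0],A[0]; lo=1,mid=1 → [2, 3, 8, 2, 8, 3, 2, 2]
A[mid]=3<8: swap A[1],A[1]; lo=2,mid=2 → [2, 3, 8, 2, 8, 3, 2, 2]
A[mid]=8=8: mid=3
A[mid]=2<8: swap A[2],A[3]; lo=3,mid=4 → [2, 3, 2, 8, 8, 3, 2, 2]
A[mid]=8=8: mid=5
A[mid]=3<8: swap A[3],A[5]; lo=4,mid=6 → [2, 3, 2, 3, 8, 8, 2, 2]
A[mid]=2<8: swap A[4],A[6]; lo=5,mid=7 → [2, 3, 2, 3, 2, 8, 8, 2]
A[mid]=2<8: swap A[5],A[7]; lo=6,mid=8 → [2, 3, 2, 3, 2, 2, 8, 8]
end: lo=6, hi=7; A = [2, 3, 2, 3, 2, 2, 8, 8]

[2, 3, 2, 3, 2, 2, 8, 8]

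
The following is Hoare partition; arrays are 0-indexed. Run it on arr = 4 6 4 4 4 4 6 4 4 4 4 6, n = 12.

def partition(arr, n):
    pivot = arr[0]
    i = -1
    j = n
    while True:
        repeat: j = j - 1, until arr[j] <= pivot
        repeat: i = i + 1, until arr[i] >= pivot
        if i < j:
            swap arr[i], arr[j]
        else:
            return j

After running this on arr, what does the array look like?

4 4 4 4 4 4 6 4 4 6 4 6

pivot = arr[0] = 4; i = -1, j = 12
j→10 (arr[10]=4≤4), i→0 (arr[0]=4≥4); i<j, swap → 4 6 4 4 4 4 6 4 4 4 4 6
j→9 (arr[9]=4≤4), i→1 (arr[1]=6≥4); i<j, swap → 4 4 4 4 4 4 6 4 4 6 4 6
j→8 (arr[8]=4≤4), i→2 (arr[2]=4≥4); i<j, swap → 4 4 4 4 4 4 6 4 4 6 4 6
j→7 (arr[7]=4≤4), i→3 (arr[3]=4≥4); i<j, swap → 4 4 4 4 4 4 6 4 4 6 4 6
j→5 (arr[5]=4≤4), i→4 (arr[4]=4≥4); i<j, swap → 4 4 4 4 4 4 6 4 4 6 4 6
j→4, i→5; i≥j, return j=4. arr = 4 4 4 4 4 4 6 4 4 6 4 6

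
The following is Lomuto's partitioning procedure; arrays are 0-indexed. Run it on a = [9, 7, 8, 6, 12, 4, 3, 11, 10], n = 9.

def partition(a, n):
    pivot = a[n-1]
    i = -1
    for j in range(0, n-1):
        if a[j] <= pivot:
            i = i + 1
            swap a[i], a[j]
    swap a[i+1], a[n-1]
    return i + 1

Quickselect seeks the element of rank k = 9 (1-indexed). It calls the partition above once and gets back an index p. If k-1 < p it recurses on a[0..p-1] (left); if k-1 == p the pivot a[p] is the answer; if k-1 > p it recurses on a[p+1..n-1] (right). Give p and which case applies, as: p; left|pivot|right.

6; right

pivot=10, i=-1
j=0: 9≤10, i=0, swap(0,0) ⇒ [9, 7, 8, 6, 12, 4, 3, 11, 10]
j=1: 7≤10, i=1, swap(1,1) ⇒ [9, 7, 8, 6, 12, 4, 3, 11, 10]
j=2: 8≤10, i=2, swap(2,2) ⇒ [9, 7, 8, 6, 12, 4, 3, 11, 10]
j=3: 6≤10, i=3, swap(3,3) ⇒ [9, 7, 8, 6, 12, 4, 3, 11, 10]
j=4: 12>10, skip
j=5: 4≤10, i=4, swap(4,5) ⇒ [9, 7, 8, 6, 4, 12, 3, 11, 10]
j=6: 3≤10, i=5, swap(5,6) ⇒ [9, 7, 8, 6, 4, 3, 12, 11, 10]
j=7: 11>10, skip
swap(6,8) ⇒ [9, 7, 8, 6, 4, 3, 10, 11, 12]; return 6
p = 6; k-1 = 8 > 6 ⇒ right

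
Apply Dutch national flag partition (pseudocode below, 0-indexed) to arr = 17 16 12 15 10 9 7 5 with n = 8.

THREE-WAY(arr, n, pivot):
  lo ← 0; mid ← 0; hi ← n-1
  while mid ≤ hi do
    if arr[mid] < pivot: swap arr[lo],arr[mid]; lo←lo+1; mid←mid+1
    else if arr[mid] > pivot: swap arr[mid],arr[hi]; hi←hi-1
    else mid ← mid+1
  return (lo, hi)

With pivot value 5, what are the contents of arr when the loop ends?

5 12 15 10 9 7 16 17

lo=0 mid=0 hi=7
17>5: swap(0,7), hi=6 ⇒ 5 16 12 15 10 9 7 17
5=5: mid=1
16>5: swap(1,6), hi=5 ⇒ 5 7 12 15 10 9 16 17
7>5: swap(1,5), hi=4 ⇒ 5 9 12 15 10 7 16 17
9>5: swap(1,4), hi=3 ⇒ 5 10 12 15 9 7 16 17
10>5: swap(1,3), hi=2 ⇒ 5 15 12 10 9 7 16 17
15>5: swap(1,2), hi=1 ⇒ 5 12 15 10 9 7 16 17
12>5: swap(1,1), hi=0 ⇒ 5 12 15 10 9 7 16 17
done. lo=0 hi=0; arr=5 12 15 10 9 7 16 17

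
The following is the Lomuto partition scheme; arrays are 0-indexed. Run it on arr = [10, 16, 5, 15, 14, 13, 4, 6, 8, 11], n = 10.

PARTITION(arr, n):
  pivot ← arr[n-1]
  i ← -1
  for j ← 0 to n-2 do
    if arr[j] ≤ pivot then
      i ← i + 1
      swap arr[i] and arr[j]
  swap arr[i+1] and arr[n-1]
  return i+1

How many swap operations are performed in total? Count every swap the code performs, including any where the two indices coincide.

pivot = arr[9] = 11; i = -1
j=0: arr[0]=10 ≤ 11 → i=0, swap arr[0],arr[0] (no change) → [10, 16, 5, 15, 14, 13, 4, 6, 8, 11]
j=1: arr[1]=16 > 11 → no swap
j=2: arr[2]=5 ≤ 11 → i=1, swap arr[1],arr[2] → [10, 5, 16, 15, 14, 13, 4, 6, 8, 11]
j=3: arr[3]=15 > 11 → no swap
j=4: arr[4]=14 > 11 → no swap
j=5: arr[5]=13 > 11 → no swap
j=6: arr[6]=4 ≤ 11 → i=2, swap arr[2],arr[6] → [10, 5, 4, 15, 14, 13, 16, 6, 8, 11]
j=7: arr[7]=6 ≤ 11 → i=3, swap arr[3],arr[7] → [10, 5, 4, 6, 14, 13, 16, 15, 8, 11]
j=8: arr[8]=8 ≤ 11 → i=4, swap arr[4],arr[8] → [10, 5, 4, 6, 8, 13, 16, 15, 14, 11]
final swap arr[5],arr[9] → [10, 5, 4, 6, 8, 11, 16, 15, 14, 13]; return 5

6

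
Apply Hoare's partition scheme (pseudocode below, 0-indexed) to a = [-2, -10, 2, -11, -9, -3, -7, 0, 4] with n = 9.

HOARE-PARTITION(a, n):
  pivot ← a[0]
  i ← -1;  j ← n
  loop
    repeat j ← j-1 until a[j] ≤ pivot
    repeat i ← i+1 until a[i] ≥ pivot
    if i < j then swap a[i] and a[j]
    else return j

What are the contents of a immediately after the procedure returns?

[-7, -10, -3, -11, -9, 2, -2, 0, 4]

pivot = a[0] = -2; i = -1, j = 9
j→6 (a[6]=-7≤-2), i→0 (a[0]=-2≥-2); i<j, swap → [-7, -10, 2, -11, -9, -3, -2, 0, 4]
j→5 (a[5]=-3≤-2), i→2 (a[2]=2≥-2); i<j, swap → [-7, -10, -3, -11, -9, 2, -2, 0, 4]
j→4, i→5; i≥j, return j=4. a = [-7, -10, -3, -11, -9, 2, -2, 0, 4]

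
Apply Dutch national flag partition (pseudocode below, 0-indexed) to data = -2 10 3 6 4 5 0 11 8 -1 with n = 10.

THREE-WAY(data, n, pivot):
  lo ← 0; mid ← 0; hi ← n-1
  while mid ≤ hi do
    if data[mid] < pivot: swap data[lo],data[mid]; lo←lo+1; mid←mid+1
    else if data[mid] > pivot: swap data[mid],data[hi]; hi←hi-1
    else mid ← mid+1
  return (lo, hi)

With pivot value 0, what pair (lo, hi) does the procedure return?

(2, 2)

pivot = 0; lo=0, mid=0, hi=9
data[mid]=-2<0: swap data[0],data[0]; lo=1,mid=1 → -2 10 3 6 4 5 0 11 8 -1
data[mid]=10>0: swap data[1],data[9]; hi=8 → -2 -1 3 6 4 5 0 11 8 10
data[mid]=-1<0: swap data[1],data[1]; lo=2,mid=2 → -2 -1 3 6 4 5 0 11 8 10
data[mid]=3>0: swap data[2],data[8]; hi=7 → -2 -1 8 6 4 5 0 11 3 10
data[mid]=8>0: swap data[2],data[7]; hi=6 → -2 -1 11 6 4 5 0 8 3 10
data[mid]=11>0: swap data[2],data[6]; hi=5 → -2 -1 0 6 4 5 11 8 3 10
data[mid]=0=0: mid=3
data[mid]=6>0: swap data[3],data[5]; hi=4 → -2 -1 0 5 4 6 11 8 3 10
data[mid]=5>0: swap data[3],data[4]; hi=3 → -2 -1 0 4 5 6 11 8 3 10
data[mid]=4>0: swap data[3],data[3]; hi=2 → -2 -1 0 4 5 6 11 8 3 10
end: lo=2, hi=2; data = -2 -1 0 4 5 6 11 8 3 10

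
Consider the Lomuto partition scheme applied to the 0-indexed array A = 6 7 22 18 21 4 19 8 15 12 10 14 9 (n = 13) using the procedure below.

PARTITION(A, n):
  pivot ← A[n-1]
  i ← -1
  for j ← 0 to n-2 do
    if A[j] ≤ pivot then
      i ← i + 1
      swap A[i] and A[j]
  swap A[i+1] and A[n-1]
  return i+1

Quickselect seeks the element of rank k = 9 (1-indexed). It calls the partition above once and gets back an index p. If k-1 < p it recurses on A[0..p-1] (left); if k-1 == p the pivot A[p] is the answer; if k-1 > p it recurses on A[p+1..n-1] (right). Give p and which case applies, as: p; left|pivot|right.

pivot = A[12] = 9; i = -1
j=0: A[0]=6 ≤ 9 → i=0, swap A[0],A[0] (no change) → 6 7 22 18 21 4 19 8 15 12 10 14 9
j=1: A[1]=7 ≤ 9 → i=1, swap A[1],A[1] (no change) → 6 7 22 18 21 4 19 8 15 12 10 14 9
j=2: A[2]=22 > 9 → no swap
j=3: A[3]=18 > 9 → no swap
j=4: A[4]=21 > 9 → no swap
j=5: A[5]=4 ≤ 9 → i=2, swap A[2],A[5] → 6 7 4 18 21 22 19 8 15 12 10 14 9
j=6: A[6]=19 > 9 → no swap
j=7: A[7]=8 ≤ 9 → i=3, swap A[3],A[7] → 6 7 4 8 21 22 19 18 15 12 10 14 9
j=8: A[8]=15 > 9 → no swap
j=9: A[9]=12 > 9 → no swap
j=10: A[10]=10 > 9 → no swap
j=11: A[11]=14 > 9 → no swap
final swap A[4],A[12] → 6 7 4 8 9 22 19 18 15 12 10 14 21; return 4
p = 4; k-1 = 8 > 4 ⇒ right

4; right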